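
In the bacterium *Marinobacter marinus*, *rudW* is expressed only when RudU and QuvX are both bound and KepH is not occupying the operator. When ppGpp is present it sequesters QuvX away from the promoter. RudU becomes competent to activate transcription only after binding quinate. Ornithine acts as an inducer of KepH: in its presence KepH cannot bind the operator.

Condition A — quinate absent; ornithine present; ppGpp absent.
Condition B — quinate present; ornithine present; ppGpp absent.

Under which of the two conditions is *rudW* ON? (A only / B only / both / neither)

B only

Condition A:
Quinate is absent, so RudU is inactive.
Ornithine is present, so KepH is inactive.
ppGpp is absent, so QuvX is active.
Required activator RudU is absent, so *rudW* is not transcribed.
→ *rudW* is OFF in A.
Condition B:
Quinate is present, so RudU is active.
Ornithine is present, so KepH is inactive.
ppGpp is absent, so QuvX is active.
No repressor is bound and RudU and QuvX are active, so *rudW* is transcribed.
→ *rudW* is ON in B.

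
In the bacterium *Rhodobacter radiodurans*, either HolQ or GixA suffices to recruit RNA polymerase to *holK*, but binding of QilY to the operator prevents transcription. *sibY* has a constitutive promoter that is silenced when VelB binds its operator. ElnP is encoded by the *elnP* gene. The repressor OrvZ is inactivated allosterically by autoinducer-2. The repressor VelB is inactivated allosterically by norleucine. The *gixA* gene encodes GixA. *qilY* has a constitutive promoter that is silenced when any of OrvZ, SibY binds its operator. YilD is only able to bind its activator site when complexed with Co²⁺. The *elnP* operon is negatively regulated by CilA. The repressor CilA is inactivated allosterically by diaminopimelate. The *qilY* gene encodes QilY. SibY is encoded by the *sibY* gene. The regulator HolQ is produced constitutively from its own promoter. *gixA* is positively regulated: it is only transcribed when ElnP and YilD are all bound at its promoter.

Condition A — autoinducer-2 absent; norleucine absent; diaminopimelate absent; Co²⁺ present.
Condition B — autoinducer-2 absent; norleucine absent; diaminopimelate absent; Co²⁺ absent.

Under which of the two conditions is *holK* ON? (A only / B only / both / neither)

both

Condition A:
Autoinducer-2 is absent, so OrvZ is active.
Norleucine is absent, so VelB is active.
With repressor VelB bound, *sibY* is not transcribed.
So SibY is not produced.
With repressor OrvZ bound, *qilY* is not transcribed.
So QilY is not produced.
HolQ is produced constitutively and is active.
Diaminopimelate is absent, so CilA is active.
With repressor CilA bound, *elnP* is not transcribed.
So ElnP is not produced.
Co²⁺ is present, so YilD is active.
Required activator ElnP is absent, so *gixA* is not transcribed.
So GixA is not produced.
Activator HolQ is present, so *holK* is transcribed.
→ *holK* is ON in A.
Condition B:
Autoinducer-2 is absent, so OrvZ is active.
Norleucine is absent, so VelB is active.
With repressor VelB bound, *sibY* is not transcribed.
So SibY is not produced.
With repressor OrvZ bound, *qilY* is not transcribed.
So QilY is not produced.
HolQ is produced constitutively and is active.
Diaminopimelate is absent, so CilA is active.
With repressor CilA bound, *elnP* is not transcribed.
So ElnP is not produced.
Co²⁺ is absent, so YilD is inactive.
Required activator ElnP is absent, so *gixA* is not transcribed.
So GixA is not produced.
Activator HolQ is present, so *holK* is transcribed.
→ *holK* is ON in B.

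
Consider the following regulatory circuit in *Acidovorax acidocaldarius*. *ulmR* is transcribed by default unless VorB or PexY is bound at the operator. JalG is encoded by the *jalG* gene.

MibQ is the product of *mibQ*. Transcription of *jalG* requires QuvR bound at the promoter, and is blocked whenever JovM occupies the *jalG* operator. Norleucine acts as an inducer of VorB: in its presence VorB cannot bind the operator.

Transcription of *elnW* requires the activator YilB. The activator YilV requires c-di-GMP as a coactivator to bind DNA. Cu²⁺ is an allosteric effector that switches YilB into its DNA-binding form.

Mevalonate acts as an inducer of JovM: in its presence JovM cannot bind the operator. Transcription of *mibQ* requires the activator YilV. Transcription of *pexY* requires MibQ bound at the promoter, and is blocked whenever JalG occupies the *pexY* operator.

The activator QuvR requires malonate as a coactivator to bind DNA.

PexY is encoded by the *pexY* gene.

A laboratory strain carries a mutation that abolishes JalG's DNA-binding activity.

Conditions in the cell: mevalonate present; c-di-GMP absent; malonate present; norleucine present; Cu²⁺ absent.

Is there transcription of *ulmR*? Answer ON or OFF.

Norleucine is present, so VorB is inactive.
JalG is non-functional in this strain, so it has no effect.
c-di-GMP is absent, so YilV is inactive.
Required activator YilV is absent, so *mibQ* is not transcribed.
So MibQ is not produced.
Required activator MibQ is absent, so *pexY* is not transcribed.
So PexY is not produced.
With no repressor bound, *ulmR* is transcribed.

ON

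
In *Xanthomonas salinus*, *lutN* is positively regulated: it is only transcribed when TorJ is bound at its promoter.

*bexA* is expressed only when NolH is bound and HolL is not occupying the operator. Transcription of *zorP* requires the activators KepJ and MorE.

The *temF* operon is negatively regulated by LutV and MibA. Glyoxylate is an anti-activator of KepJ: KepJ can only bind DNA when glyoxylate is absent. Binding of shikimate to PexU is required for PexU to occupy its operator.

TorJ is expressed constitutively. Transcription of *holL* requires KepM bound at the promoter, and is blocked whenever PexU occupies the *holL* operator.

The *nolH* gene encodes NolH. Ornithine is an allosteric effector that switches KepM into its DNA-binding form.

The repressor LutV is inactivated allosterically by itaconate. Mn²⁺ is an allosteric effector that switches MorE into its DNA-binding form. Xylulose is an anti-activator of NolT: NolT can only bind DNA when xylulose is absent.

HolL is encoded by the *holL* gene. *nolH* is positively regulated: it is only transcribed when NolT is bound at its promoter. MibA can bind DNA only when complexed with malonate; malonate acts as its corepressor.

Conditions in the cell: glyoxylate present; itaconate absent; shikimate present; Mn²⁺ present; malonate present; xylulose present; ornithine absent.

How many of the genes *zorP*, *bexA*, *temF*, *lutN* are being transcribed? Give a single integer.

1

Glyoxylate is present, so KepJ is inactive.
Mn²⁺ is present, so MorE is active.
Required activator KepJ is absent, so *zorP* is not transcribed.
→ *zorP* is OFF.
Xylulose is present, so NolT is inactive.
Required activator NolT is absent, so *nolH* is not transcribed.
So NolH is not produced.
Ornithine is absent, so KepM is inactive.
Shikimate is present, so PexU is active.
With repressor PexU bound, *holL* is not transcribed.
So HolL is not produced.
Required activator NolH is absent, so *bexA* is not transcribed.
→ *bexA* is OFF.
Itaconate is absent, so LutV is active.
Malonate is present, so MibA is active.
With repressor LutV bound, *temF* is not transcribed.
→ *temF* is OFF.
TorJ is produced constitutively and is active.
No repressor is bound and TorJ is active, so *lutN* is transcribed.
→ *lutN* is ON.
1 of the 4 genes is transcribed.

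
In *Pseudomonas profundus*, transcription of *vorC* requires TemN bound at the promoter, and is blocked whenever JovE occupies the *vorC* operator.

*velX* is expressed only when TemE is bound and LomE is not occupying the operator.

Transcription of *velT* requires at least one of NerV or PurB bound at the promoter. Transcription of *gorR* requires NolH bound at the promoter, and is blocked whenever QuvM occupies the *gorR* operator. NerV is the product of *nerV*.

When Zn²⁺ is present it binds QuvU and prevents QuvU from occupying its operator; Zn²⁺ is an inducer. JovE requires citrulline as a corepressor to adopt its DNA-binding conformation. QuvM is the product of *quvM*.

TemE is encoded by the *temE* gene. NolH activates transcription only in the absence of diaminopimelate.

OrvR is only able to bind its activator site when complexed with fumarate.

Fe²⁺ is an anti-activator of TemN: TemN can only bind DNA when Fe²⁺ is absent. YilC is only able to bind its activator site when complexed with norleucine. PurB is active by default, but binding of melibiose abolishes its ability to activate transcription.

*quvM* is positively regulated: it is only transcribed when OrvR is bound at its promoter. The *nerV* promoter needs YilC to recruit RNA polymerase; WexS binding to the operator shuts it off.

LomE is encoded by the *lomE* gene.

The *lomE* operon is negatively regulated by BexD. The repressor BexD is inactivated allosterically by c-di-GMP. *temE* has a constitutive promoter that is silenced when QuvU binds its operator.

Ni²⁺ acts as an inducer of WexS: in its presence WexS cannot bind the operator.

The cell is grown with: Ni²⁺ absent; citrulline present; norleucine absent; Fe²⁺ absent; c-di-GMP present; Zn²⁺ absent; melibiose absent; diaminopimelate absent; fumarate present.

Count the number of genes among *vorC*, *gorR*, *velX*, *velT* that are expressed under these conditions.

Fe²⁺ is absent, so TemN is active.
Citrulline is present, so JovE is active.
With repressor JovE bound, *vorC* is not transcribed.
→ *vorC* is OFF.
Fumarate is present, so OrvR is active.
No repressor is bound and OrvR is active, so *quvM* is transcribed.
So QuvM is produced and active.
Diaminopimelate is absent, so NolH is active.
With repressor QuvM bound, *gorR* is not transcribed.
→ *gorR* is OFF.
c-di-GMP is present, so BexD is inactive.
With no repressor bound, *lomE* is transcribed.
So LomE is produced and active.
Zn²⁺ is absent, so QuvU is active.
With repressor QuvU bound, *temE* is not transcribed.
So TemE is not produced.
With repressor LomE bound, *velX* is not transcribed.
→ *velX* is OFF.
Ni²⁺ is absent, so WexS is active.
Norleucine is absent, so YilC is inactive.
With repressor WexS bound, *nerV* is not transcribed.
So NerV is not produced.
Melibiose is absent, so PurB is active.
Activator PurB is present, so *velT* is transcribed.
→ *velT* is ON.
1 of the 4 genes is transcribed.

1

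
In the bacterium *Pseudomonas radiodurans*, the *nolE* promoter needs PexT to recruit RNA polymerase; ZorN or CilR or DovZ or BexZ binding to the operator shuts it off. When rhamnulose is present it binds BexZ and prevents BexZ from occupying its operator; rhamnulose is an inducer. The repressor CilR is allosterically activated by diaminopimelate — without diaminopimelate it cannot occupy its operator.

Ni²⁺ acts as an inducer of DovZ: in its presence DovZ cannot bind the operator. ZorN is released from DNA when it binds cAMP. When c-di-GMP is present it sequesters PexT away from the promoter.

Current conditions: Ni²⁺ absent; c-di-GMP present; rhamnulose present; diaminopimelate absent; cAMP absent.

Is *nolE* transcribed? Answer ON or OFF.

OFF

cAMP is absent, so ZorN is active.
c-di-GMP is present, so PexT is inactive.
Diaminopimelate is absent, so CilR is inactive.
Ni²⁺ is absent, so DovZ is active.
Rhamnulose is present, so BexZ is inactive.
With repressor ZorN bound, *nolE* is not transcribed.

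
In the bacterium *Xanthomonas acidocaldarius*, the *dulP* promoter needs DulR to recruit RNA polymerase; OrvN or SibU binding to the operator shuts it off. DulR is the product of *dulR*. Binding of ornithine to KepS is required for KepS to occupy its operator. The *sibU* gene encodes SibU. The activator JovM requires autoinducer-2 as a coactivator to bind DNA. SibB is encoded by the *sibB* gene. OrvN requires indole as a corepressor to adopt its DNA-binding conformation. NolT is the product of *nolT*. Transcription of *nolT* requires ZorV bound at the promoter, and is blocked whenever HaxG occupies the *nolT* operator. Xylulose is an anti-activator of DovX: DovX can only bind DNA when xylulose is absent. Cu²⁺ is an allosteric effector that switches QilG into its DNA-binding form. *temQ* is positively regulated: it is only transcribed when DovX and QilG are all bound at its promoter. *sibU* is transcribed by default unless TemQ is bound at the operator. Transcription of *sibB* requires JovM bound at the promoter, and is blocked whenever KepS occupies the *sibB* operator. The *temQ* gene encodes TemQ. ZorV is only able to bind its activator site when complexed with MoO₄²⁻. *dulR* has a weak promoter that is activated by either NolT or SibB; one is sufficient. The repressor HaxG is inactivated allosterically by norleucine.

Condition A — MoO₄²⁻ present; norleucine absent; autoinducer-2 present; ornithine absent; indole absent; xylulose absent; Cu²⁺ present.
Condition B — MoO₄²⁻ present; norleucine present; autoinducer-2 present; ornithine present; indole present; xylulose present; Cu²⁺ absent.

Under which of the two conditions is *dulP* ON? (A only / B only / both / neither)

Condition A:
MoO₄²⁻ is present, so ZorV is active.
Norleucine is absent, so HaxG is active.
With repressor HaxG bound, *nolT* is not transcribed.
So NolT is not produced.
Autoinducer-2 is present, so JovM is active.
Ornithine is absent, so KepS is inactive.
No repressor is bound and JovM is active, so *sibB* is transcribed.
So SibB is produced and active.
Activator SibB is present, so *dulR* is transcribed.
So DulR is produced and active.
Indole is absent, so OrvN is inactive.
Xylulose is absent, so DovX is active.
Cu²⁺ is present, so QilG is active.
No repressor is bound and DovX and QilG are active, so *temQ* is transcribed.
So TemQ is produced and active.
With repressor TemQ bound, *sibU* is not transcribed.
So SibU is not produced.
No repressor is bound and DulR is active, so *dulP* is transcribed.
→ *dulP* is ON in A.
Condition B:
MoO₄²⁻ is present, so ZorV is active.
Norleucine is present, so HaxG is inactive.
No repressor is bound and ZorV is active, so *nolT* is transcribed.
So NolT is produced and active.
Autoinducer-2 is present, so JovM is active.
Ornithine is present, so KepS is active.
With repressor KepS bound, *sibB* is not transcribed.
So SibB is not produced.
Activator NolT is present, so *dulR* is transcribed.
So DulR is produced and active.
Indole is present, so OrvN is active.
Xylulose is present, so DovX is inactive.
Cu²⁺ is absent, so QilG is inactive.
Required activator DovX is absent, so *temQ* is not transcribed.
So TemQ is not produced.
With no repressor bound, *sibU* is transcribed.
So SibU is produced and active.
With repressor OrvN bound, *dulP* is not transcribed.
→ *dulP* is OFF in B.

A only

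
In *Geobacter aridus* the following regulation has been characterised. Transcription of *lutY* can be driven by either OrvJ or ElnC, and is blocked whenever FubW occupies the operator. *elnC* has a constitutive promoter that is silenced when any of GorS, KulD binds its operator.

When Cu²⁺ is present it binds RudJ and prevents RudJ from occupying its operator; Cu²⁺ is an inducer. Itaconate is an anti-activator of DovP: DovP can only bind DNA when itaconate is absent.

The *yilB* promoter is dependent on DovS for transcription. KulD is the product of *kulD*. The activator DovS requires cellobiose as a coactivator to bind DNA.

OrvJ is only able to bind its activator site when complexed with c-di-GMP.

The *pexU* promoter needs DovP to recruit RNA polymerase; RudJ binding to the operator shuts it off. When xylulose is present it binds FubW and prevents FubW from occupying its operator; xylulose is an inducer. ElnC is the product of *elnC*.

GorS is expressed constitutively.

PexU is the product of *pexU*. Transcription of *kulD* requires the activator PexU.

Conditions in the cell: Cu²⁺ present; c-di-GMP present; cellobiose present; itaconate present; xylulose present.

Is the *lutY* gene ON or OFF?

c-di-GMP is present, so OrvJ is active.
GorS is produced constitutively and is active.
Cu²⁺ is present, so RudJ is inactive.
Itaconate is present, so DovP is inactive.
Required activator DovP is absent, so *pexU* is not transcribed.
So PexU is not produced.
Required activator PexU is absent, so *kulD* is not transcribed.
So KulD is not produced.
With repressor GorS bound, *elnC* is not transcribed.
So ElnC is not produced.
Xylulose is present, so FubW is inactive.
Activator OrvJ is present, so *lutY* is transcribed.

ON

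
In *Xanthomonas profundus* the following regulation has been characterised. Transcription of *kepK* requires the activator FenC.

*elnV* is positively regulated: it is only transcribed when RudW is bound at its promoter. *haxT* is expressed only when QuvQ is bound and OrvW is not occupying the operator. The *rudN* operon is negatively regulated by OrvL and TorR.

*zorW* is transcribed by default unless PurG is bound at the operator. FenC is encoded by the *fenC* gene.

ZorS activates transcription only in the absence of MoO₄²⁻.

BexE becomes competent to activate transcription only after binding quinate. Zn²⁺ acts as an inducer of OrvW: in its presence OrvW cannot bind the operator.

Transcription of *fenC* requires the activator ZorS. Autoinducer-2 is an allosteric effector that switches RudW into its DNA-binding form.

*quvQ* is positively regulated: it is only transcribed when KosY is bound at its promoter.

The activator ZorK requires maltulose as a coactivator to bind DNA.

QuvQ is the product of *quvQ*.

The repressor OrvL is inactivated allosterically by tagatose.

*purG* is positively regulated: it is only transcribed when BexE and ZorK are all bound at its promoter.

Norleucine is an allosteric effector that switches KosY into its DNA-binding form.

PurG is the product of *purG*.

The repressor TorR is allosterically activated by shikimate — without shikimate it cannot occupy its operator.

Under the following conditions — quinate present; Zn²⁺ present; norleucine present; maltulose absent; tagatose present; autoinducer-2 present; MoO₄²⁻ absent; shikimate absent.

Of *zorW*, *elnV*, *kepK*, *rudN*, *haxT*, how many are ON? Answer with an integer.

5

Quinate is present, so BexE is active.
Maltulose is absent, so ZorK is inactive.
Required activator ZorK is absent, so *purG* is not transcribed.
So PurG is not produced.
With no repressor bound, *zorW* is transcribed.
→ *zorW* is ON.
Autoinducer-2 is present, so RudW is active.
No repressor is bound and RudW is active, so *elnV* is transcribed.
→ *elnV* is ON.
MoO₄²⁻ is absent, so ZorS is active.
No repressor is bound and ZorS is active, so *fenC* is transcribed.
So FenC is produced and active.
No repressor is bound and FenC is active, so *kepK* is transcribed.
→ *kepK* is ON.
Tagatose is present, so OrvL is inactive.
Shikimate is absent, so TorR is inactive.
With no repressor bound, *rudN* is transcribed.
→ *rudN* is ON.
Zn²⁺ is present, so OrvW is inactive.
Norleucine is present, so KosY is active.
No repressor is bound and KosY is active, so *quvQ* is transcribed.
So QuvQ is produced and active.
No repressor is bound and QuvQ is active, so *haxT* is transcribed.
→ *haxT* is ON.
5 of the 5 genes are transcribed.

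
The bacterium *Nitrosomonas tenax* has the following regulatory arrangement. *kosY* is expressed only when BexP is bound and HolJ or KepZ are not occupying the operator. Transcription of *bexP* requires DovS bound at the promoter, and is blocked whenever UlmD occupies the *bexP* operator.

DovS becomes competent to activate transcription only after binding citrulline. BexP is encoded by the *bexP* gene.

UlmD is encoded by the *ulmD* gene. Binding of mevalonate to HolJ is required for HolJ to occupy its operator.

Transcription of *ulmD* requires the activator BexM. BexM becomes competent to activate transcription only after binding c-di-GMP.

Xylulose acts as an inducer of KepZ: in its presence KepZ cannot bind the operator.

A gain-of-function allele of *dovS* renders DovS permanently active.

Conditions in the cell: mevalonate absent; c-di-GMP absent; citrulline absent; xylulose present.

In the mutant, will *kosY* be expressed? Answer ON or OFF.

Mevalonate is absent, so HolJ is inactive.
Xylulose is present, so KepZ is inactive.
c-di-GMP is absent, so BexM is inactive.
Required activator BexM is absent, so *ulmD* is not transcribed.
So UlmD is not produced.
DovS is constitutively active in this strain.
No repressor is bound and DovS is active, so *bexP* is transcribed.
So BexP is produced and active.
No repressor is bound and BexP is active, so *kosY* is transcribed.

ON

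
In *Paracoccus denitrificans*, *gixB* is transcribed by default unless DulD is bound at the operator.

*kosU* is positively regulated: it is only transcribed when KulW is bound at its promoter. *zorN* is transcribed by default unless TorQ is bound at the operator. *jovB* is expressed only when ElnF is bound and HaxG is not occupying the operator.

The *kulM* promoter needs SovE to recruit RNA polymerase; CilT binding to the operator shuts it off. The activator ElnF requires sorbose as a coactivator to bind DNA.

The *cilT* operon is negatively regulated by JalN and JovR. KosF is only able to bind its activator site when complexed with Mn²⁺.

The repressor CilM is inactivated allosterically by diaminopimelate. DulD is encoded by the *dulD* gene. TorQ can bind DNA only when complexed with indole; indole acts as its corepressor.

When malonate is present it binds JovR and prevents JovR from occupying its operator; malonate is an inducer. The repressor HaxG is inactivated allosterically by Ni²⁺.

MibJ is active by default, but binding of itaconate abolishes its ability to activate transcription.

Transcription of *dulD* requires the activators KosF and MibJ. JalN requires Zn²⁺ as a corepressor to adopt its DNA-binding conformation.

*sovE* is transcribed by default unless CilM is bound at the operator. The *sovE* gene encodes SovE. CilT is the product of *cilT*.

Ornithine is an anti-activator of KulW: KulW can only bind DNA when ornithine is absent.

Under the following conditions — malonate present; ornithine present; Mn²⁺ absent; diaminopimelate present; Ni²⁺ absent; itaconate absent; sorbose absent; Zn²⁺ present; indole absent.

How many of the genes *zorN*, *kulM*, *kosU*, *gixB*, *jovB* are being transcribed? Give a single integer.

3

Indole is absent, so TorQ is inactive.
With no repressor bound, *zorN* is transcribed.
→ *zorN* is ON.
Zn²⁺ is present, so JalN is active.
Malonate is present, so JovR is inactive.
With repressor JalN bound, *cilT* is not transcribed.
So CilT is not produced.
Diaminopimelate is present, so CilM is inactive.
With no repressor bound, *sovE* is transcribed.
So SovE is produced and active.
No repressor is bound and SovE is active, so *kulM* is transcribed.
→ *kulM* is ON.
Ornithine is present, so KulW is inactive.
Required activator KulW is absent, so *kosU* is not transcribed.
→ *kosU* is OFF.
Mn²⁺ is absent, so KosF is inactive.
Itaconate is absent, so MibJ is active.
Required activator KosF is absent, so *dulD* is not transcribed.
So DulD is not produced.
With no repressor bound, *gixB* is transcribed.
→ *gixB* is ON.
Ni²⁺ is absent, so HaxG is active.
Sorbose is absent, so ElnF is inactive.
With repressor HaxG bound, *jovB* is not transcribed.
→ *jovB* is OFF.
3 of the 5 genes are transcribed.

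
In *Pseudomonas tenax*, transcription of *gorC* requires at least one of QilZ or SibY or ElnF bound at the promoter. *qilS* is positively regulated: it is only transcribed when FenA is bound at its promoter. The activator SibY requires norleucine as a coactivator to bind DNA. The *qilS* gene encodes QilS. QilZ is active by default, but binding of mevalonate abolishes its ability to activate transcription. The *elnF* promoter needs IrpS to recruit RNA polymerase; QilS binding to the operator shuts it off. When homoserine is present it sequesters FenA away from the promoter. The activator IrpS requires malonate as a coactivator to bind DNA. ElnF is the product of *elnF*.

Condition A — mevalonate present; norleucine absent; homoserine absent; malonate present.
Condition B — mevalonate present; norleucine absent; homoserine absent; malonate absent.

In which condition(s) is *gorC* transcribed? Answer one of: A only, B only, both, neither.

Condition A:
Mevalonate is present, so QilZ is inactive.
Norleucine is absent, so SibY is inactive.
Homoserine is absent, so FenA is active.
No repressor is bound and FenA is active, so *qilS* is transcribed.
So QilS is produced and active.
Malonate is present, so IrpS is active.
With repressor QilS bound, *elnF* is not transcribed.
So ElnF is not produced.
No activator is available at the *gorC* promoter, so *gorC* is not transcribed.
→ *gorC* is OFF in A.
Condition B:
Mevalonate is present, so QilZ is inactive.
Norleucine is absent, so SibY is inactive.
Homoserine is absent, so FenA is active.
No repressor is bound and FenA is active, so *qilS* is transcribed.
So QilS is produced and active.
Malonate is absent, so IrpS is inactive.
With repressor QilS bound, *elnF* is not transcribed.
So ElnF is not produced.
No activator is available at the *gorC* promoter, so *gorC* is not transcribed.
→ *gorC* is OFF in B.

neither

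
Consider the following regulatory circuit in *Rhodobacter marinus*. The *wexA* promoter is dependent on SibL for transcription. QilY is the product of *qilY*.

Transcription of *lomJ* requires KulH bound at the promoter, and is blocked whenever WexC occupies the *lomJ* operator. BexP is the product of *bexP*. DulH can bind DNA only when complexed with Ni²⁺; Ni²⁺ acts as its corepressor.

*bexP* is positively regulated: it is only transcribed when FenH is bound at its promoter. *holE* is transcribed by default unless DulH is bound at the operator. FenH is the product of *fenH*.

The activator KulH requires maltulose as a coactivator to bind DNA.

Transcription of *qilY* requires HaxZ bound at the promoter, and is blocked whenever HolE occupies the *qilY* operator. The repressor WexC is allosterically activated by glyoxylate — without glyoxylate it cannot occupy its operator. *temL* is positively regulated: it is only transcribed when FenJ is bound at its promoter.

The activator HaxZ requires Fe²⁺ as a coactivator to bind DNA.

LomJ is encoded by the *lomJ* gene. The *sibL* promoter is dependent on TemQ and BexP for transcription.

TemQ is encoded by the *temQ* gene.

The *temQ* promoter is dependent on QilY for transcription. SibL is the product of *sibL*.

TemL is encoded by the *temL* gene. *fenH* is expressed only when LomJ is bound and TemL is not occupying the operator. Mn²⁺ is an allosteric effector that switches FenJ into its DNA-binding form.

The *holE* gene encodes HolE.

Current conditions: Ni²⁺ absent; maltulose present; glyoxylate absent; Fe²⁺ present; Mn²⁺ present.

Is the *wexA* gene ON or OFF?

Ni²⁺ is absent, so DulH is inactive.
With no repressor bound, *holE* is transcribed.
So HolE is produced and active.
Fe²⁺ is present, so HaxZ is active.
With repressor HolE bound, *qilY* is not transcribed.
So QilY is not produced.
Required activator QilY is absent, so *temQ* is not transcribed.
So TemQ is not produced.
Glyoxylate is absent, so WexC is inactive.
Maltulose is present, so KulH is active.
No repressor is bound and KulH is active, so *lomJ* is transcribed.
So LomJ is produced and active.
Mn²⁺ is present, so FenJ is active.
No repressor is bound and FenJ is active, so *temL* is transcribed.
So TemL is produced and active.
With repressor TemL bound, *fenH* is not transcribed.
So FenH is not produced.
Required activator FenH is absent, so *bexP* is not transcribed.
So BexP is not produced.
Required activator TemQ is absent, so *sibL* is not transcribed.
So SibL is not produced.
Required activator SibL is absent, so *wexA* is not transcribed.

OFF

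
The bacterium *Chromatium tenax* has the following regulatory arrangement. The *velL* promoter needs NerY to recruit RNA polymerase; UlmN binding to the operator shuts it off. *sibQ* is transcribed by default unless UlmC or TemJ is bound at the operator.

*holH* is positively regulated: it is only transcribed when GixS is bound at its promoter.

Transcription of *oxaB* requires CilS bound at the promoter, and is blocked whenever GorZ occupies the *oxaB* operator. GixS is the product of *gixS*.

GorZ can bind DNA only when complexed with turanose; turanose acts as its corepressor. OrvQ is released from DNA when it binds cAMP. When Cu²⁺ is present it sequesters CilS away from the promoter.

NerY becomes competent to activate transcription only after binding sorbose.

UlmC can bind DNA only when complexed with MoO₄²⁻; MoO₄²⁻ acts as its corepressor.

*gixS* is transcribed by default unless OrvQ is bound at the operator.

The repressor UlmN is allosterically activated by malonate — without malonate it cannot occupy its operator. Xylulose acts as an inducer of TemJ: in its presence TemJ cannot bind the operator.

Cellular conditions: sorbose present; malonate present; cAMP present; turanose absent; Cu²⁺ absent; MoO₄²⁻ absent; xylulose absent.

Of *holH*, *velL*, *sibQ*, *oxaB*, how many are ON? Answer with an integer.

cAMP is present, so OrvQ is inactive.
With no repressor bound, *gixS* is transcribed.
So GixS is produced and active.
No repressor is bound and GixS is active, so *holH* is transcribed.
→ *holH* is ON.
Sorbose is present, so NerY is active.
Malonate is present, so UlmN is active.
With repressor UlmN bound, *velL* is not transcribed.
→ *velL* is OFF.
MoO₄²⁻ is absent, so UlmC is inactive.
Xylulose is absent, so TemJ is active.
With repressor TemJ bound, *sibQ* is not transcribed.
→ *sibQ* is OFF.
Cu²⁺ is absent, so CilS is active.
Turanose is absent, so GorZ is inactive.
No repressor is bound and CilS is active, so *oxaB* is transcribed.
→ *oxaB* is ON.
2 of the 4 genes are transcribed.

2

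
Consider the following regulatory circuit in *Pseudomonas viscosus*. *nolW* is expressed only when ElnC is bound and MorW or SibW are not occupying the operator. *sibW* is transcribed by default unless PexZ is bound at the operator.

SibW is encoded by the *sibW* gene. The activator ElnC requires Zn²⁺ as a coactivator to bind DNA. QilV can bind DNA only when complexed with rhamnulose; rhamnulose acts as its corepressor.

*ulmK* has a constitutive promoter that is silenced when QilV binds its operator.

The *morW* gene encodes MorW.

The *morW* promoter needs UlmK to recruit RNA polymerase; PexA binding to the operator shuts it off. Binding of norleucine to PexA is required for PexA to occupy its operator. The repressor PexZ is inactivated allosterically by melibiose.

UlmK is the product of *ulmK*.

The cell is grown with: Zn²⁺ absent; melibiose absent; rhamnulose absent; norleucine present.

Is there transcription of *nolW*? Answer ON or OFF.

OFF

Norleucine is present, so PexA is active.
Rhamnulose is absent, so QilV is inactive.
With no repressor bound, *ulmK* is transcribed.
So UlmK is produced and active.
With repressor PexA bound, *morW* is not transcribed.
So MorW is not produced.
Zn²⁺ is absent, so ElnC is inactive.
Melibiose is absent, so PexZ is active.
With repressor PexZ bound, *sibW* is not transcribed.
So SibW is not produced.
Required activator ElnC is absent, so *nolW* is not transcribed.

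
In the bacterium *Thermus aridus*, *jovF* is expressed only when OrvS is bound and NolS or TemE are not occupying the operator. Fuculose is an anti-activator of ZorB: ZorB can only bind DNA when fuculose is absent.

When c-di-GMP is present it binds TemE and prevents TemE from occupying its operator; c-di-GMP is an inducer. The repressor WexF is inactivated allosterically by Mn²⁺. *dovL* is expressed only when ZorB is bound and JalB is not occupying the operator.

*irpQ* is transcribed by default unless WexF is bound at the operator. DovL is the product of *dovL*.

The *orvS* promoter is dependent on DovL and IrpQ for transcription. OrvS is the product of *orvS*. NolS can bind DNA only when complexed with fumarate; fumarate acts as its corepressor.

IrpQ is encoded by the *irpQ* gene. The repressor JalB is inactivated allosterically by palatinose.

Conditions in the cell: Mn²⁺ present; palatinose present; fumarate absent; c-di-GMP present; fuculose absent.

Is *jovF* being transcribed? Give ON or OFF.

Fumarate is absent, so NolS is inactive.
Fuculose is absent, so ZorB is active.
Palatinose is present, so JalB is inactive.
No repressor is bound and ZorB is active, so *dovL* is transcribed.
So DovL is produced and active.
Mn²⁺ is present, so WexF is inactive.
With no repressor bound, *irpQ* is transcribed.
So IrpQ is produced and active.
No repressor is bound and DovL and IrpQ are active, so *orvS* is transcribed.
So OrvS is produced and active.
c-di-GMP is present, so TemE is inactive.
No repressor is bound and OrvS is active, so *jovF* is transcribed.

ON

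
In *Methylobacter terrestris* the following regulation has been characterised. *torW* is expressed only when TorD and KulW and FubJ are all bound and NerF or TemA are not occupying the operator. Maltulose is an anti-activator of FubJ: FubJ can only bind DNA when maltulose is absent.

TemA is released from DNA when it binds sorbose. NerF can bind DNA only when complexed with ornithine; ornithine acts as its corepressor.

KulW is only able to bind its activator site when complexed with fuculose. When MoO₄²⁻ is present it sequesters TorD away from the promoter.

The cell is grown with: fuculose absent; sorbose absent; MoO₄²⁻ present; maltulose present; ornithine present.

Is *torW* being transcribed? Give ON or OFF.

OFF

MoO₄²⁻ is present, so TorD is inactive.
Fuculose is absent, so KulW is inactive.
Ornithine is present, so NerF is active.
Maltulose is present, so FubJ is inactive.
Sorbose is absent, so TemA is active.
With repressor NerF bound, *torW* is not transcribed.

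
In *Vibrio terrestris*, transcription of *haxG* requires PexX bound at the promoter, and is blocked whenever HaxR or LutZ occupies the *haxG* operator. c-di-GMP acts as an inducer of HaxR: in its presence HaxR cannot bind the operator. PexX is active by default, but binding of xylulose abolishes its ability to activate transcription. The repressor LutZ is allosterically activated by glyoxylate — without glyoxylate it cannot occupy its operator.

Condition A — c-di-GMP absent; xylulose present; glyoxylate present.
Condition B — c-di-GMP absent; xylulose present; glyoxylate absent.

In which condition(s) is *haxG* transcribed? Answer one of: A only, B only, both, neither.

neither

Condition A:
c-di-GMP is absent, so HaxR is active.
Xylulose is present, so PexX is inactive.
Glyoxylate is present, so LutZ is active.
With repressor HaxR bound, *haxG* is not transcribed.
→ *haxG* is OFF in A.
Condition B:
c-di-GMP is absent, so HaxR is active.
Xylulose is present, so PexX is inactive.
Glyoxylate is absent, so LutZ is inactive.
With repressor HaxR bound, *haxG* is not transcribed.
→ *haxG* is OFF in B.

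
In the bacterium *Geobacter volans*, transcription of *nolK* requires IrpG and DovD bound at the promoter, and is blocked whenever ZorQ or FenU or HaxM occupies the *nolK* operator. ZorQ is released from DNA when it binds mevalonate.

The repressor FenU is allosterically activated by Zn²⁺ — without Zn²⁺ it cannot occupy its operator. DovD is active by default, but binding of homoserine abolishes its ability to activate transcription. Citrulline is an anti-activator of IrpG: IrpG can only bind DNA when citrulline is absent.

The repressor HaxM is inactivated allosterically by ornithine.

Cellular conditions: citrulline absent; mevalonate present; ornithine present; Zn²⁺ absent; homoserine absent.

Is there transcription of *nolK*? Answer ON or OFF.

Citrulline is absent, so IrpG is active.
Homoserine is absent, so DovD is active.
Mevalonate is present, so ZorQ is inactive.
Zn²⁺ is absent, so FenU is inactive.
Ornithine is present, so HaxM is inactive.
No repressor is bound and IrpG and DovD are active, so *nolK* is transcribed.

ON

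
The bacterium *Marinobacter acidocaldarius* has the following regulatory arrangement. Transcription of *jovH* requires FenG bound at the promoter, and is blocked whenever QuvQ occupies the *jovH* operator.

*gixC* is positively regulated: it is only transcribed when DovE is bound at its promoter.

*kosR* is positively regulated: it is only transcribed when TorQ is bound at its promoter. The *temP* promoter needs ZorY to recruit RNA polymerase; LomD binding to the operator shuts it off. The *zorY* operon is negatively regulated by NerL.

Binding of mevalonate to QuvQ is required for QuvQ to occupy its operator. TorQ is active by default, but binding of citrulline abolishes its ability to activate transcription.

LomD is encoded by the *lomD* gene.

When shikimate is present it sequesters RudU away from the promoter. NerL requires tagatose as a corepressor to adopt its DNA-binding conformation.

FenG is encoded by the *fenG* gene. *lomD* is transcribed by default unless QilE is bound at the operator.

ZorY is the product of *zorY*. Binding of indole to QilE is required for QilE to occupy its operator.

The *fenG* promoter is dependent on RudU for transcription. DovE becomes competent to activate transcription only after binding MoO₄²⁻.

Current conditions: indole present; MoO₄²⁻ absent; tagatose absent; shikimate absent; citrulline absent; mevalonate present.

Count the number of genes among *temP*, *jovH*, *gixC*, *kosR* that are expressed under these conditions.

2

Tagatose is absent, so NerL is inactive.
With no repressor bound, *zorY* is transcribed.
So ZorY is produced and active.
Indole is present, so QilE is active.
With repressor QilE bound, *lomD* is not transcribed.
So LomD is not produced.
No repressor is bound and ZorY is active, so *temP* is transcribed.
→ *temP* is ON.
Mevalonate is present, so QuvQ is active.
Shikimate is absent, so RudU is active.
No repressor is bound and RudU is active, so *fenG* is transcribed.
So FenG is produced and active.
With repressor QuvQ bound, *jovH* is not transcribed.
→ *jovH* is OFF.
MoO₄²⁻ is absent, so DovE is inactive.
Required activator DovE is absent, so *gixC* is not transcribed.
→ *gixC* is OFF.
Citrulline is absent, so TorQ is active.
No repressor is bound and TorQ is active, so *kosR* is transcribed.
→ *kosR* is ON.
2 of the 4 genes are transcribed.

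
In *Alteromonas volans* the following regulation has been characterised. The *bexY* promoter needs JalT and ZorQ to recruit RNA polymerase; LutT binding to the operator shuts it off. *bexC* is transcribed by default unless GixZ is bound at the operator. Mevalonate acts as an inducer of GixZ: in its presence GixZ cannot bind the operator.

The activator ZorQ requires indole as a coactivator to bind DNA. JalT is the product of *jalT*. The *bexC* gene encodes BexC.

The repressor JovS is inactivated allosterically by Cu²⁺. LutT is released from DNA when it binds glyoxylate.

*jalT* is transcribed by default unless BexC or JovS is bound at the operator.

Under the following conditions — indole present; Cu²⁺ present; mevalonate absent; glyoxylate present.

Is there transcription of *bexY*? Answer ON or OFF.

ON

Glyoxylate is present, so LutT is inactive.
Mevalonate is absent, so GixZ is active.
With repressor GixZ bound, *bexC* is not transcribed.
So BexC is not produced.
Cu²⁺ is present, so JovS is inactive.
With no repressor bound, *jalT* is transcribed.
So JalT is produced and active.
Indole is present, so ZorQ is active.
No repressor is bound and JalT and ZorQ are active, so *bexY* is transcribed.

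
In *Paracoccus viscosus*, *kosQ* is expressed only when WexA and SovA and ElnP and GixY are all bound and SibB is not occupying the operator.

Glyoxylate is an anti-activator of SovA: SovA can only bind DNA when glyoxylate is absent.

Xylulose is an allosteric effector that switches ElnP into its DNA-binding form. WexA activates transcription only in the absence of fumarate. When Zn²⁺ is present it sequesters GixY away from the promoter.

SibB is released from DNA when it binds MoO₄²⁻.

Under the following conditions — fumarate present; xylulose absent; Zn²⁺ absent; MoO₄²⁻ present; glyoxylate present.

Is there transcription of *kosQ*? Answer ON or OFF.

Fumarate is present, so WexA is inactive.
Glyoxylate is present, so SovA is inactive.
Xylulose is absent, so ElnP is inactive.
Zn²⁺ is absent, so GixY is active.
MoO₄²⁻ is present, so SibB is inactive.
Required activator WexA is absent, so *kosQ* is not transcribed.

OFF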